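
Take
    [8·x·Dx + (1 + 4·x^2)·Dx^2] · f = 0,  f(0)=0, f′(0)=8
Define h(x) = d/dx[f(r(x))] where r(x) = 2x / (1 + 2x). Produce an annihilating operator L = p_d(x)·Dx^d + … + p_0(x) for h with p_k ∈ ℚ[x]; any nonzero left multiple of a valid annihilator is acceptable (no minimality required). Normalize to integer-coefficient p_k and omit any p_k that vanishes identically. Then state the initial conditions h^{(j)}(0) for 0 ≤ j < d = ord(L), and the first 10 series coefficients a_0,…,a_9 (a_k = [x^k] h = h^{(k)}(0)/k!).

L = (4 + 40·x) + (1 + 4·x + 20·x^2)·Dx  (order 1).
h: a_k = 16, -64, -64, 1536, -4864, -11264, 142336, -344064, -1470464, 12763136, …
ICs: h(0) = 16.

f: a_k = 0, 8, 0, -32/3, 0, 128/5, 0, -512/7, 0, 2048/9, …
L₀ from L_f via x↦r, Dx↦r'^{-1}Dx.
h=h₀': d/dx-closure on L₀ ⇒ L.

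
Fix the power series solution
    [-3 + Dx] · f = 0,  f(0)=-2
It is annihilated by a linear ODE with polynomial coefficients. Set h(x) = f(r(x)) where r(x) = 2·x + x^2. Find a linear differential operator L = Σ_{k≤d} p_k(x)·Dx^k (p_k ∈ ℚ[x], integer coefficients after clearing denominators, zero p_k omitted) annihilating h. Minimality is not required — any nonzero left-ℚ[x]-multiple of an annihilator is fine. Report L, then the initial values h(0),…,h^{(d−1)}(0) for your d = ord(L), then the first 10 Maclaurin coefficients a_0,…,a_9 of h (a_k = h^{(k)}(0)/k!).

f: a_k = -2, -6, -9, -9, -27/4, -81/20, -81/40, -243/280, -729/2240, -243/2240, …
f∘r: x↦r, Dx↦Dx/r' in L_f ⇒ L₀.
L = (-6 - 6·x) + Dx  (order 1).
h: a_k = -2, -12, -42, -108, -225, -1998/5, -3123/5, -30726/35, -157761/140, -2673/2, …
ICs: h(0) = -2.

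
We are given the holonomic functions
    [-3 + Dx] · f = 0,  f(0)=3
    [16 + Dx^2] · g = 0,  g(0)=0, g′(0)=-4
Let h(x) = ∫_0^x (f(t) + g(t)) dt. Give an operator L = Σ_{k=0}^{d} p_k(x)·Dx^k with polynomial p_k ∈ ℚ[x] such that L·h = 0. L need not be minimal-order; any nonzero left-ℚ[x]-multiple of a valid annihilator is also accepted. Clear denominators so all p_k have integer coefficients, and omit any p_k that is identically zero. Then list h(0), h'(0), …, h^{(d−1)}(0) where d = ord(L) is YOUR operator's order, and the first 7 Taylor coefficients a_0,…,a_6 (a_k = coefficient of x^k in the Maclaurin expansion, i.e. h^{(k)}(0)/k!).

f: a_k = 3, 9, 27/2, 27/2, 81/8, 243/40, 243/80, …
g: a_k = 0, -4, 0, 32/3, 0, -128/15, 0, …
f+g: L₀ = lclm(L_f,L_g), ord ≤ 1+2.
h=∫₀ˣh₀: take L = L₀·Dx.
L = -48·Dx + 16·Dx^2 - 3·Dx^3 + Dx^4  (order 4).
h: a_k = 0, 3, 5/2, 9/2, 145/24, 81/40, -59/144, …
ICs: h(0) = 0, h′(0) = 3, h′′(0) = 5, h′′′(0) = 27.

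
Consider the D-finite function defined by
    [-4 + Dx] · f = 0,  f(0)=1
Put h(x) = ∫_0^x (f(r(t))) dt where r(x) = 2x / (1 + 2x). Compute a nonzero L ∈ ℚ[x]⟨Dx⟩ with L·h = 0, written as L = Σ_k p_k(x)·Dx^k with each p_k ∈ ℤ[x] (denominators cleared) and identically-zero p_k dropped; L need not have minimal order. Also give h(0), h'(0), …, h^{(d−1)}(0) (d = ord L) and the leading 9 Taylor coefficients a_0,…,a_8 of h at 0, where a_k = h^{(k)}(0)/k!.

f: a_k = 1, 4, 8, 32/3, 32/3, 128/15, 256/45, 1024/315, 512/315, …
Substitute x→r, Dx→(1/r')Dx; clear ⇒ L₀.
h=∫h₀ ⇒ L = L₀·Dx.
L = -8·Dx + (1 + 4·x + 4·x^2)·Dx^2  (order 2).
h: a_k = 0, 1, 4, 16/3, -8/3, -64/15, 448/45, -2816/315, -1088/315, …
ICs: h(0) = 0, h′(0) = 1.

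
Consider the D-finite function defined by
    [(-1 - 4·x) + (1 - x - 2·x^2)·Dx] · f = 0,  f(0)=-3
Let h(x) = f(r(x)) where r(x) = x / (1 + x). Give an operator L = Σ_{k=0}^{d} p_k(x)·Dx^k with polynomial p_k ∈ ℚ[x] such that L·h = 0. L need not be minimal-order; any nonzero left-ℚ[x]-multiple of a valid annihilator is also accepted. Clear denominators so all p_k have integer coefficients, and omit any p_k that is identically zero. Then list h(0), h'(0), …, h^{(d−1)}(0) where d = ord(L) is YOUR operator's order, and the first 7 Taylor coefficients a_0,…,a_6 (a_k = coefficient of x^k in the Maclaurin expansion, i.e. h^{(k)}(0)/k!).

f: a_k = -3, -3, -9, -15, -33, -63, -129, …
Substitute x→r, Dx→(1/r')Dx; clear ⇒ L₀.
L = (1 + 5·x) + (-1 - 2·x + x^2 + 2·x^3)·Dx  (order 1).
h: a_k = -3, -3, -6, 0, -12, 12, -36, …
ICs: h(0) = -3.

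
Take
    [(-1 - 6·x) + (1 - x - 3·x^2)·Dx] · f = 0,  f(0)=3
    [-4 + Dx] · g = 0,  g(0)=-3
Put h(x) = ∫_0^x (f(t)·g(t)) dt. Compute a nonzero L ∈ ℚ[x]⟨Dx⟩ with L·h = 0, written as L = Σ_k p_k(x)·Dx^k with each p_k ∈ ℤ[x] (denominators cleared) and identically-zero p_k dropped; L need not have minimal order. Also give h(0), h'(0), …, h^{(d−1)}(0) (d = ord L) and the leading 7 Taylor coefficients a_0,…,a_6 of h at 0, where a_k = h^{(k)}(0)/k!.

f: a_k = 3, 3, 12, 21, 57, 120, 291, …
g: a_k = -3, -12, -24, -32, -32, -128/5, -256/15, …
f·g: L₀ = L_f ⊗_s L_g, ord ≤ 1·1.
h=∫h₀ ⇒ L = L₀·Dx.
L = (5 + 2·x - 12·x^2)·Dx + (-1 + x + 3·x^2)·Dx^2  (order 2).
h: a_k = 0, -9, -45/2, -48, -375/4, -903/5, -1754/5, …
ICs: h(0) = 0, h′(0) = -9.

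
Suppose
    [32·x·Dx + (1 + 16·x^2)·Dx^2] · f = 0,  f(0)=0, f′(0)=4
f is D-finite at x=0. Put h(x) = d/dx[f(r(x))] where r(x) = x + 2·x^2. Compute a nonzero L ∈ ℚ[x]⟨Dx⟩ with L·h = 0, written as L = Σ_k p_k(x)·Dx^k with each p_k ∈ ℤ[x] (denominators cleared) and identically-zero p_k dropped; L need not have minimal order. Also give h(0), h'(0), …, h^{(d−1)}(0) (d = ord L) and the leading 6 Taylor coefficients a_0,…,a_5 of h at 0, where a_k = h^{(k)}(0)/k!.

L = (-4 + 32·x + 256·x^2 + 768·x^3 + 768·x^4) + (1 + 4·x + 16·x^2 + 128·x^3 + 320·x^4 + 256·x^5)·Dx  (order 1).
h: a_k = 4, 16, -64, -512, -256, 11264, …
ICs: h(0) = 4.

f: a_k = 0, 4, 0, -64/3, 0, 1024/5, …
L₀ from L_f via x↦r, Dx↦r'^{-1}Dx.
h₀' ⇒ L via d/dx closure of L₀.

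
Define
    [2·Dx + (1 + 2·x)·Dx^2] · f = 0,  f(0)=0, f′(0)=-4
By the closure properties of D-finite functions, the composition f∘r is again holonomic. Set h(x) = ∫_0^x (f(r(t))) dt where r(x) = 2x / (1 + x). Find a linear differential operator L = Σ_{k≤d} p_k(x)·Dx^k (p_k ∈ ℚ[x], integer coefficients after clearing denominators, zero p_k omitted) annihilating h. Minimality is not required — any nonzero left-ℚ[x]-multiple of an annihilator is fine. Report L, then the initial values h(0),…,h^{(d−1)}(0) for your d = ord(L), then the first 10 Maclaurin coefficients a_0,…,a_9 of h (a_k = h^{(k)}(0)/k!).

L = (6 + 10·x)·Dx^2 + (1 + 6·x + 5·x^2)·Dx^3  (order 3).
h: a_k = 0, 0, -4, 8, -62/3, 312/5, -3124/15, 744, -19531/7, 32552/3, …
ICs: h(0) = 0, h′(0) = 0, h′′(0) = -8.

f: a_k = 0, -4, 4, -16/3, 8, -64/5, 64/3, -256/7, 64, -1024/9, …
L₀ from L_f via x↦r, Dx↦r'^{-1}Dx.
∫: right-multiply L₀ by Dx.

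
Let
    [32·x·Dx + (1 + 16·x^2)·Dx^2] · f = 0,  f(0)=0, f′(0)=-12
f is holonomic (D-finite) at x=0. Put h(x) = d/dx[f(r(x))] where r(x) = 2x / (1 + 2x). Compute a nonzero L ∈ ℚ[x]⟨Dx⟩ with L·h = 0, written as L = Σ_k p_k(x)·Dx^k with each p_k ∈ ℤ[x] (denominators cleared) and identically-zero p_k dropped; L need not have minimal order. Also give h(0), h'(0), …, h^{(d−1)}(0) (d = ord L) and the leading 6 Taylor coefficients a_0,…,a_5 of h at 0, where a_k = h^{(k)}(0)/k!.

f: a_k = 0, -12, 0, 64, 0, -3072/5, …
Substitute x→r, Dx→(1/r')Dx; clear ⇒ L₀.
Differentiate: ansatz ord ≤ ord L₀ ⇒ L.
L = (4 + 136·x) + (1 + 4·x + 68·x^2)·Dx  (order 1).
h: a_k = -24, 96, 1248, -11520, -38784, 938496, …
ICs: h(0) = -24.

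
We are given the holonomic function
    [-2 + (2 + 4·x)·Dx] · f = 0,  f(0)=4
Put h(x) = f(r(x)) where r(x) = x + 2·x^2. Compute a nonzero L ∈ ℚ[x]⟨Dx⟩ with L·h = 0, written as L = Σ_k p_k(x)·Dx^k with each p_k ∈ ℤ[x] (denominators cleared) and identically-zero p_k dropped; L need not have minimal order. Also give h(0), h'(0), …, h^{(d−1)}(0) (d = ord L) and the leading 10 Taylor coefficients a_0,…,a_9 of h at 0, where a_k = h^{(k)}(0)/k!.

f: a_k = 4, 4, -2, 2, -5/2, 7/2, -21/4, 33/4, -429/32, 715/32, …
L₀ from L_f via x↦r, Dx↦r'^{-1}Dx.
L = (-1 - 4·x) + (1 + 2·x + 4·x^2)·Dx  (order 1).
h: a_k = 4, 4, 6, -6, 3/2, 15/2, -57/4, 21/4, 867/32, -1893/32, …
ICs: h(0) = 4.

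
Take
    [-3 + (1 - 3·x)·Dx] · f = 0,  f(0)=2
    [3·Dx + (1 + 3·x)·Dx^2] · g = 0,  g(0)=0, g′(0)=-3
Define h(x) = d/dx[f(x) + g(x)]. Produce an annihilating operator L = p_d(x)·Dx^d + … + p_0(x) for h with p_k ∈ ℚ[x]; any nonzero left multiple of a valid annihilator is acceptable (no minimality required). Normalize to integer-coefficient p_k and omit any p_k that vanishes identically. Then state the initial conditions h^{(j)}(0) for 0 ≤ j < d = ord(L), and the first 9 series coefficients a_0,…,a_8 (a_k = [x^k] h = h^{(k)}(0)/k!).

L = (30 + 18·x) + (4 + 48·x + 36·x^2)·Dx + (-1 - x + 9·x^2 + 9·x^3)·Dx^2  (order 2).
h: a_k = 3, 45, 135, 729, 2187, 9477, 28431, 111537, 334611, …
ICs: h(0) = 3, h′(0) = 45.

f: a_k = 2, 6, 18, 54, 162, 486, 1458, 4374, 13122, …
g: a_k = 0, -3, 9/2, -9, 81/4, -243/5, 243/2, -2187/7, 6561/8, …
f+g: L₀ = lclm(L_f,L_g), ord ≤ 1+2.
Derive L from L₀ (diff closure).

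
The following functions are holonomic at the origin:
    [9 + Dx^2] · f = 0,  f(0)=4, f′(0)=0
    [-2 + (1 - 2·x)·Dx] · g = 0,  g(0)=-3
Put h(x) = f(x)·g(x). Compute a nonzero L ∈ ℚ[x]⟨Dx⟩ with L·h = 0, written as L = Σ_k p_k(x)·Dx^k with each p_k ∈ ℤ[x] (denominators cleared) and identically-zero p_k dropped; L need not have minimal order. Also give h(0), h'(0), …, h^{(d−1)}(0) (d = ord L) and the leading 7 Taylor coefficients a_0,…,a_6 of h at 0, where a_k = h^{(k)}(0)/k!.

f: a_k = 4, 0, -18, 0, 27/2, 0, -81/20, …
g: a_k = -3, -6, -12, -24, -48, -96, -192, …
Sym-product of L_f,L_g gives L₀ (≤ ord 2).
L = (-9 + 18·x) + 4·Dx + (-1 + 2·x)·Dx^2  (order 2).
h: a_k = -12, -24, 6, 12, -33/2, -33, -1077/20, …
ICs: h(0) = -12, h′(0) = -24.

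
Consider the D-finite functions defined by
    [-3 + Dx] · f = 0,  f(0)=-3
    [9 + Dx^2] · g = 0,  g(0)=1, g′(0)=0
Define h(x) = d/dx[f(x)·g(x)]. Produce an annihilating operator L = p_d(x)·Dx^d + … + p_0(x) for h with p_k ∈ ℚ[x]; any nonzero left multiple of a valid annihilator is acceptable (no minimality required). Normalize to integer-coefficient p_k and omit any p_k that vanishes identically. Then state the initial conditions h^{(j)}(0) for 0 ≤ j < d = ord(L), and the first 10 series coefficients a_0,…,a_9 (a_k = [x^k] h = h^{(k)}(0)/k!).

f: a_k = -3, -9, -27/2, -27/2, -81/8, -243/40, -243/80, -729/560, -2187/4480, -729/4480, …
g: a_k = 1, 0, -9/2, 0, 27/8, 0, -81/80, 0, 729/4480, 0, …
L₀ := L_f ⊗_s L_g (sym. prod.), ord ≤ 2.
Derive L from L₀ (diff closure).
L = 18 - 6·Dx + Dx^2  (order 2).
h: a_k = -9, 0, 81, 162, 243/2, 0, -729/10, -2187/35, -6561/280, 0, …
ICs: h(0) = -9, h′(0) = 0.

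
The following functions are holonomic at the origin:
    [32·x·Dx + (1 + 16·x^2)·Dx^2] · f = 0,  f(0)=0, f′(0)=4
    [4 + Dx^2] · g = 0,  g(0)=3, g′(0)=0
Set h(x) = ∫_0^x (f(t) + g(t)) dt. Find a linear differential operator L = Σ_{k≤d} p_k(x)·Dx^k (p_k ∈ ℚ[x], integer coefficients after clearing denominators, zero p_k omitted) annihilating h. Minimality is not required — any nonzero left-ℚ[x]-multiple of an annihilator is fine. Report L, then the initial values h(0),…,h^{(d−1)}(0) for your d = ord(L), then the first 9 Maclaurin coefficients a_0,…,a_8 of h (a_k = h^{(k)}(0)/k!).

f: a_k = 0, 4, 0, -64/3, 0, 1024/5, 0, -16384/7, 0, …
g: a_k = 3, 0, -6, 0, 2, 0, -4/15, 0, 2/105, …
Weyl lclm of L_f,L_g ⇒ L₀ (ord ≤ 4).
∫: right-multiply L₀ by Dx.
L = (-6016·x + 102400·x^3 + 32768·x^5)·Dx^2 + (-28 + 1216·x^2 + 27648·x^4 + 16384·x^6)·Dx^3 + (-1504·x + 25600·x^3 + 8192·x^5)·Dx^4 + (-7 + 304·x^2 + 6912·x^4 + 4096·x^6)·Dx^5  (order 5).
h: a_k = 0, 3, 2, -2, -16/3, 2/5, 512/15, -4/105, -2048/7, …
ICs: h(0) = 0, h′(0) = 3, h′′(0) = 4, h′′′(0) = -12, h′′′′(0) = -128.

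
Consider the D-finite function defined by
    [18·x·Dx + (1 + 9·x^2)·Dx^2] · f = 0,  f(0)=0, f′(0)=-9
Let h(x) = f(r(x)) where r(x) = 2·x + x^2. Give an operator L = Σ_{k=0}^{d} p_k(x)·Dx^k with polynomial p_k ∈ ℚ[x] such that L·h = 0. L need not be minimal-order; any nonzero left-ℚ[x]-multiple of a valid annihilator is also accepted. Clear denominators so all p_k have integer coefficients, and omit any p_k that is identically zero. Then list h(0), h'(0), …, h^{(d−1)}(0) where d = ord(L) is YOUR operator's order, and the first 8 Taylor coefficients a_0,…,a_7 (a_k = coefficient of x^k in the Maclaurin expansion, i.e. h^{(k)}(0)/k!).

L = (-1 + 72·x + 144·x^2 + 108·x^3 + 27·x^4)·Dx + (1 + x + 36·x^2 + 72·x^3 + 45·x^4 + 9·x^5)·Dx^2  (order 2).
h: a_k = 0, -18, -9, 216, 324, -22518/5, -11637, 758160/7, …
ICs: h(0) = 0, h′(0) = -18.

f: a_k = 0, -9, 0, 27, 0, -729/5, 0, 6561/7, …
f∘r: x↦r, Dx↦Dx/r' in L_f ⇒ L₀.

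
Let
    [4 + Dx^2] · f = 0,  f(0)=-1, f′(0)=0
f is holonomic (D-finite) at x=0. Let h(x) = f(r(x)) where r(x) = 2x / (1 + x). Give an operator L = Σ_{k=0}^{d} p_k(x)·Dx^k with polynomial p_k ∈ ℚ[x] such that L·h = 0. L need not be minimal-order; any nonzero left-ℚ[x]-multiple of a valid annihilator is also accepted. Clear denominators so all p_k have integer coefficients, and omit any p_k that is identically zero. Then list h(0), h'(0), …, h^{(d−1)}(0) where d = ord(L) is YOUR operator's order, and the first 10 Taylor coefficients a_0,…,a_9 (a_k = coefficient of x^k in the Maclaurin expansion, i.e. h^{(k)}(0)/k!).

L = 16 + (2 + 6·x + 6·x^2 + 2·x^3)·Dx + (1 + 4·x + 6·x^2 + 4·x^3 + x^4)·Dx^2  (order 2).
h: a_k = -1, 0, 8, -16, 40/3, 32/3, -2744/45, 656/5, -12568/63, 71744/315, …
ICs: h(0) = -1, h′(0) = 0.

f: a_k = -1, 0, 2, 0, -2/3, 0, 4/45, 0, -2/315, 0, …
h₀=f(r): pull back L_f along r ⇒ L₀.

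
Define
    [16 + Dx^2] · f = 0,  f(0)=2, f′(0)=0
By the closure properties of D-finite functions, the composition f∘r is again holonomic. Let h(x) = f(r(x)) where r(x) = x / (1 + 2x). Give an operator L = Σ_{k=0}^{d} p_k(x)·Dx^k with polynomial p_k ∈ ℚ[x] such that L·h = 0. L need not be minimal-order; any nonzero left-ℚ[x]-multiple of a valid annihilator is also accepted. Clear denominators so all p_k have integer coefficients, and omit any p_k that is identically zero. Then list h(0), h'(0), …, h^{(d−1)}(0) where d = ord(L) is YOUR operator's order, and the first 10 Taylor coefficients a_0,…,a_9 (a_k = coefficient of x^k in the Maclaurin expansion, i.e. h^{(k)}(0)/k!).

L = 16 + (4 + 24·x + 48·x^2 + 32·x^3)·Dx + (1 + 8·x + 24·x^2 + 32·x^3 + 16·x^4)·Dx^2  (order 2).
h: a_k = 2, 0, -16, 64, -512/3, 1024/3, -19712/45, -1024/5, 1205248/315, -5292032/315, …
ICs: h(0) = 2, h′(0) = 0.

f: a_k = 2, 0, -16, 0, 64/3, 0, -512/45, 0, 1024/315, 0, …
Change of var in L_f (x↦r) gives L₀.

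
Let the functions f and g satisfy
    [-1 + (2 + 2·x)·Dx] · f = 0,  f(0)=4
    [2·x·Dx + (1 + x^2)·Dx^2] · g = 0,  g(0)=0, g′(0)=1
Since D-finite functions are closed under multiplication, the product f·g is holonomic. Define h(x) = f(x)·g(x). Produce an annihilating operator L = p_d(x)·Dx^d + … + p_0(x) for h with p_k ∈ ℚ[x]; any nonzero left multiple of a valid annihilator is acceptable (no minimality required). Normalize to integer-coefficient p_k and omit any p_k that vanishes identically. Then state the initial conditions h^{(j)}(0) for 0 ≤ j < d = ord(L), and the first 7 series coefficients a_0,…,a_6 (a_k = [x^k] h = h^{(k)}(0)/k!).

L = (3 - 4·x - x^2) + (-4 + 4·x + 12·x^2 + 4·x^3)·Dx + (4 + 8·x + 8·x^2 + 8·x^3 + 4·x^4)·Dx^2  (order 2).
h: a_k = 0, 4, 2, -11/6, -5/12, 389/480, 409/960, …
ICs: h(0) = 0, h′(0) = 4.

f: a_k = 4, 2, -1/2, 1/4, -5/32, 7/64, -21/256, …
g: a_k = 0, 1, 0, -1/3, 0, 1/5, 0, …
Product ⇒ symmetric product L₀, ord ≤ 2.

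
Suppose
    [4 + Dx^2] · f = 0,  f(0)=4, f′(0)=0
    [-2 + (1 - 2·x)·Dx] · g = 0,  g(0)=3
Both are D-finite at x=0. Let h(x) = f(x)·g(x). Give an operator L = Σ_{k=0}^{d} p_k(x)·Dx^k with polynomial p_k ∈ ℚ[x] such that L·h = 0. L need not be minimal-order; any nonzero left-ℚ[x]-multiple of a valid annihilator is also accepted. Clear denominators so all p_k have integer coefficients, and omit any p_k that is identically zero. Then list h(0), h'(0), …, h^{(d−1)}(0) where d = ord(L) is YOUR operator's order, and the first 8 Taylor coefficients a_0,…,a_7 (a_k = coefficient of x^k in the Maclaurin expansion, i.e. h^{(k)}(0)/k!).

f: a_k = 4, 0, -8, 0, 8/3, 0, -16/45, 0, …
g: a_k = 3, 6, 12, 24, 48, 96, 192, 384, …
f·g: L₀ = L_f ⊗_s L_g, ord ≤ 2·1.
L = (-4 + 8·x) + 4·Dx + (-1 + 2·x)·Dx^2  (order 2).
h: a_k = 12, 24, 24, 48, 104, 208, 6224/15, 12448/15, …
ICs: h(0) = 12, h′(0) = 24.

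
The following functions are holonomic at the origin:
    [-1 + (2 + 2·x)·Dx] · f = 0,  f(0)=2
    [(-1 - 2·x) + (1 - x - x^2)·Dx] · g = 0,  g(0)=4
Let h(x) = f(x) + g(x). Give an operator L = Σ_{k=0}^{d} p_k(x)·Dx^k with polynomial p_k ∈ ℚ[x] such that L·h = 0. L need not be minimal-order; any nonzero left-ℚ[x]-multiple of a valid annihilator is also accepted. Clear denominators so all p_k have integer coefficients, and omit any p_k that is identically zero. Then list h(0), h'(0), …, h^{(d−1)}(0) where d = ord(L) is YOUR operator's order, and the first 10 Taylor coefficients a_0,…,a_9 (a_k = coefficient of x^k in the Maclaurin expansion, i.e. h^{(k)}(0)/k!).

f: a_k = 2, 1, -1/4, 1/8, -5/64, 7/128, -21/512, 33/1024, -429/16384, 715/32768, …
g: a_k = 4, 4, 8, 12, 20, 32, 52, 84, 136, 220, …
Sum ⇒ L₀ = lclm(L_f,L_g) in ℚ(x)⟨Dx⟩.
L = (9 + 21·x + 21·x^2 + 10·x^3) + (-17 - 54·x - 87·x^2 - 74·x^3 - 25·x^4)·Dx + (2 + 14·x + 6·x^2 - 30·x^3 - 34·x^4 - 10·x^5)·Dx^2  (order 2).
h: a_k = 6, 5, 31/4, 97/8, 1275/64, 4103/128, 26603/512, 86049/1024, 2227795/16384, 7209675/32768, …
ICs: h(0) = 6, h′(0) = 5.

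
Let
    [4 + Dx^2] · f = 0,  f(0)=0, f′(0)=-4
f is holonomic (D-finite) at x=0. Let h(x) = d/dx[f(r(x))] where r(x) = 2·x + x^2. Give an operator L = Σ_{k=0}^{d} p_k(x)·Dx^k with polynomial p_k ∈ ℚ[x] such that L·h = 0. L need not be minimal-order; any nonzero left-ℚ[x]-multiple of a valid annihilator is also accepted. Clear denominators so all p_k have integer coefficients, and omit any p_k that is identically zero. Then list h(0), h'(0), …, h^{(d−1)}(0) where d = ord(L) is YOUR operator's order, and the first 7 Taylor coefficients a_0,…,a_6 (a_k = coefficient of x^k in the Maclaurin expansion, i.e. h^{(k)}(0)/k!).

L = (19 + 64·x + 96·x^2 + 64·x^3 + 16·x^4) + (-3 - 3·x)·Dx + (1 + 2·x + x^2)·Dx^2  (order 2).
h: a_k = -8, -8, 64, 128, -16/3, -240, -11392/45, …
ICs: h(0) = -8, h′(0) = -8.

f: a_k = 0, -4, 0, 8/3, 0, -8/15, 0, …
h₀=f(r): pull back L_f along r ⇒ L₀.
Derive L from L₀ (diff closure).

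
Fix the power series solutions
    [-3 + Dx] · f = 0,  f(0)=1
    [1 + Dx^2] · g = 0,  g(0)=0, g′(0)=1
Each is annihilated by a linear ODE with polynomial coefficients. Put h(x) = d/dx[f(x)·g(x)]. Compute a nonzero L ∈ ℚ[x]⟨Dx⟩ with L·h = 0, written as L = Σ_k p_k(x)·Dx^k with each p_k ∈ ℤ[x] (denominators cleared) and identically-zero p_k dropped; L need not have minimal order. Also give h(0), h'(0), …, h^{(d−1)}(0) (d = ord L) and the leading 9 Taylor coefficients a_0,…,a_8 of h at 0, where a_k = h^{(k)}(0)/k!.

f: a_k = 1, 3, 9/2, 9/2, 27/8, 81/40, 81/80, 243/560, 729/4480, …
g: a_k = 0, 1, 0, -1/6, 0, 1/120, 0, -1/5040, 0, …
f·g: L₀ = L_f ⊗_s L_g, ord ≤ 1·2.
Derive L from L₀ (diff closure).
L = 10 - 6·Dx + Dx^2  (order 2).
h: a_k = 1, 6, 13, 16, 79/6, 39/5, 307/90, 16/15, 481/2520, …
ICs: h(0) = 1, h′(0) = 6.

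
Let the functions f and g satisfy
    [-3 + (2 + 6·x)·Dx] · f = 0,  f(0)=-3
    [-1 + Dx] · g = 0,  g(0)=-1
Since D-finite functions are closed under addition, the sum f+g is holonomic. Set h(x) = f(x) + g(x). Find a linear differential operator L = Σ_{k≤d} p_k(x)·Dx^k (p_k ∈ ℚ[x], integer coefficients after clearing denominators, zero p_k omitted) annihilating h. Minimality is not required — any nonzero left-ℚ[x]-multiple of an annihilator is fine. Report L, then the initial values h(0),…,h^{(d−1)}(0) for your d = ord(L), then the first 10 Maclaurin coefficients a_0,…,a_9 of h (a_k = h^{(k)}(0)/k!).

L = (15 + 18·x) + (-13 - 24·x - 36·x^2)·Dx + (-2 + 6·x + 36·x^2)·Dx^2  (order 2).
h: a_k = -4, -11/2, 23/8, -251/48, 3629/384, -76577/3840, 2066651/46080, -68201723/645120, 2659861949/10321920, -119693799737/185794560, …
ICs: h(0) = -4, h′(0) = -11/2.

f: a_k = -3, -9/2, 27/8, -81/16, 1215/128, -5103/256, 45927/1024, -216513/2048, 8444007/32768, -42220035/65536, …
g: a_k = -1, -1, -1/2, -1/6, -1/24, -1/120, -1/720, -1/5040, -1/40320, -1/362880, …
h₀=f+g: left-lcm gives L₀, ord ≤ 2.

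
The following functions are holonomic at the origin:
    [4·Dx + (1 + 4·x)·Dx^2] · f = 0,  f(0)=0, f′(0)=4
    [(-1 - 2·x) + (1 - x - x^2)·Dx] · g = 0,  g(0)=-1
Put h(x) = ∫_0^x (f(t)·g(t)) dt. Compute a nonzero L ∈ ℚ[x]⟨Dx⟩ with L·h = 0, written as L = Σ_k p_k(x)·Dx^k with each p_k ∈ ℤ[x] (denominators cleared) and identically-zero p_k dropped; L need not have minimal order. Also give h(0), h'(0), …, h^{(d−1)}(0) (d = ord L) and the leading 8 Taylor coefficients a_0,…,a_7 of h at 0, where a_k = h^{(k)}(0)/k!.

f: a_k = 0, 4, -8, 64/3, -64, 1024/5, -2048/3, 16384/7, …
g: a_k = -1, -1, -2, -3, -5, -8, -13, -21, …
f·g: L₀ = L_f ⊗_s L_g, ord ≤ 2·1.
h=∫₀ˣh₀: take L = L₀·Dx.
L = (6 + 16·x)·Dx + (-2 + 16·x + 20·x^2)·Dx^2 + (-1 - 3·x + 5·x^2 + 4·x^3)·Dx^3  (order 3).
h: a_k = 0, 0, -2, 4/3, -16/3, 28/3, -1346/45, 8248/105, …
ICs: h(0) = 0, h′(0) = 0, h′′(0) = -4.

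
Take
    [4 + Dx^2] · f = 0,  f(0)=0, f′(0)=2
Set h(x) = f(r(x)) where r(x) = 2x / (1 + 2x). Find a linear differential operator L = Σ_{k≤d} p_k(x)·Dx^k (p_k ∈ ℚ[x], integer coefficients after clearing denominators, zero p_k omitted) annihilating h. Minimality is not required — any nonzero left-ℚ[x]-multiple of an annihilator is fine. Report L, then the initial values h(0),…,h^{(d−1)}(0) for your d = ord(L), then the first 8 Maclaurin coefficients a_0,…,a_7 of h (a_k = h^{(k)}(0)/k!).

f: a_k = 0, 2, 0, -4/3, 0, 4/15, 0, -8/315, …
Substitute x→r, Dx→(1/r')Dx; clear ⇒ L₀.
L = 16 + (4 + 24·x + 48·x^2 + 32·x^3)·Dx + (1 + 8·x + 24·x^2 + 32·x^3 + 16·x^4)·Dx^2  (order 2).
h: a_k = 0, 4, -8, 16/3, 32, -2752/15, 640, -565504/315, …
ICs: h(0) = 0, h′(0) = 4.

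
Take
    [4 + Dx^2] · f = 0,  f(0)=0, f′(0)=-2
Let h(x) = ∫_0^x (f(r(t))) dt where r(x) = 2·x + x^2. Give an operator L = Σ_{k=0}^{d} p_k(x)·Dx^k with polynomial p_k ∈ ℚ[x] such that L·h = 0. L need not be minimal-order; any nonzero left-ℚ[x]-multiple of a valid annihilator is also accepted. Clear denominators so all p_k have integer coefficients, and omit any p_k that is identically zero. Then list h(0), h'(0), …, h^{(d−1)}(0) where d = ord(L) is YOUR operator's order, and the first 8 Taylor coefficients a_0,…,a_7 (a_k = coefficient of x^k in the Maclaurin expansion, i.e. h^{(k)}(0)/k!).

L = (16 + 48·x + 48·x^2 + 16·x^3)·Dx - Dx^2 + (1 + x)·Dx^3  (order 3).
h: a_k = 0, 0, -2, -2/3, 8/3, 16/5, -4/45, -20/7, …
ICs: h(0) = 0, h′(0) = 0, h′′(0) = -4.

f: a_k = 0, -2, 0, 4/3, 0, -4/15, 0, 8/315, …
Change of var in L_f (x↦r) gives L₀.
h=∫h₀ ⇒ L = L₀·Dx.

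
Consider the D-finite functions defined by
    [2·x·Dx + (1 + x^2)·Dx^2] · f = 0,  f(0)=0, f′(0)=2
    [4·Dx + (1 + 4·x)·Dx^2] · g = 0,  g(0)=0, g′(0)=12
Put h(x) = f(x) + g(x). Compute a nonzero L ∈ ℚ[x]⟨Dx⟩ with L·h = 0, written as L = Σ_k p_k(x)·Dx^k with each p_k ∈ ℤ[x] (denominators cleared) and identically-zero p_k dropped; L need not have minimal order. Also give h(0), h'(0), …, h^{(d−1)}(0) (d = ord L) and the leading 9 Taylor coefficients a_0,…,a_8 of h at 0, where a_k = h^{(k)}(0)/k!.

f: a_k = 0, 2, 0, -2/3, 0, 2/5, 0, -2/7, 0, …
g: a_k = 0, 12, -24, 64, -192, 3072/5, -2048, 49152/7, -24576, …
Weyl lclm of L_f,L_g ⇒ L₀ (ord ≤ 4).
L = (-4 - 48·x + 12·x^2 + 16·x^3)·Dx + (-17 - 8·x - 45·x^2 + 24·x^3 + 32·x^4)·Dx^2 + (-2 - 7·x + 4·x^2 + x^3 + 6·x^4 + 8·x^5)·Dx^3  (order 3).
h: a_k = 0, 14, -24, 190/3, -192, 3074/5, -2048, 49150/7, -24576, …
ICs: h(0) = 0, h′(0) = 14, h′′(0) = -48.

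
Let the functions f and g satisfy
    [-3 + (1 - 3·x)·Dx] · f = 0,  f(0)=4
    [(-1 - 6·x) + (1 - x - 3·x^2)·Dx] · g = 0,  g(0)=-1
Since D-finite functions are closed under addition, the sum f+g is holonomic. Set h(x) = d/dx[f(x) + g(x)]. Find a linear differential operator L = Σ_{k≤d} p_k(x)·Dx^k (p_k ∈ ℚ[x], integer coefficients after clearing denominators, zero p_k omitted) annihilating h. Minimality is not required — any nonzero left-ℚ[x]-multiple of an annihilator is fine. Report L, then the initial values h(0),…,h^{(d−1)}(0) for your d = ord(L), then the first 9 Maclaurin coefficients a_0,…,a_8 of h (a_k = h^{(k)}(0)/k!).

L = (90 - 216·x + 1944·x^2 - 1944·x^3 + 1458·x^4) + (-6 - 90·x - 54·x^2 + 1296·x^3 - 1701·x^4 + 1458·x^5)·Dx + (-1 + 22·x - 99·x^2 + 126·x^3 + 54·x^4 - 243·x^5 + 243·x^6)·Dx^2  (order 2).
h: a_k = 11, 64, 303, 1220, 4660, 16914, 59717, 205888, 698157, …
ICs: h(0) = 11, h′(0) = 64.

f: a_k = 4, 12, 36, 108, 324, 972, 2916, 8748, 26244, …
g: a_k = -1, -1, -4, -7, -19, -40, -97, -217, -508, …
f+g: L₀ = lclm(L_f,L_g), ord ≤ 1+1.
h=h₀': d/dx-closure on L₀ ⇒ L.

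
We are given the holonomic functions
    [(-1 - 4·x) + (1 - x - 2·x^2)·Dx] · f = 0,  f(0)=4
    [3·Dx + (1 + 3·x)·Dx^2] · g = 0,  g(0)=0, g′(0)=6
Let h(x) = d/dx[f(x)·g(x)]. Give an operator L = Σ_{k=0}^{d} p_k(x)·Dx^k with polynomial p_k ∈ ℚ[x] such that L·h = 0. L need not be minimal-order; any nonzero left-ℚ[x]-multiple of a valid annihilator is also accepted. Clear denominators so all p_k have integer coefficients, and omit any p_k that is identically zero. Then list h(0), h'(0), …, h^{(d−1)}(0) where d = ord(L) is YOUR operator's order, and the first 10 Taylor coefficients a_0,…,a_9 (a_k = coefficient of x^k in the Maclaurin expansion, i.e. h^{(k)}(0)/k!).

L = (192 + 756·x + 1296·x^2) + (3 + 165·x + 864·x^2 + 1008·x^3)·Dx + (-7 - 38·x - 13·x^2 + 162·x^3 + 144·x^4)·Dx^2  (order 2).
h: a_k = 24, -24, 324, -312, 2634, -18036/5, 103314/5, -269448/7, 5855247/35, -2679198/7, …
ICs: h(0) = 24, h′(0) = -24.

f: a_k = 4, 4, 12, 20, 44, 84, 172, 340, 684, 1364, …
g: a_k = 0, 6, -9, 18, -81/2, 486/5, -243, 4374/7, -6561/4, 4374, …
f·g: L₀ = L_f ⊗_s L_g, ord ≤ 1·2.
h₀' ⇒ L via d/dx closure of L₀.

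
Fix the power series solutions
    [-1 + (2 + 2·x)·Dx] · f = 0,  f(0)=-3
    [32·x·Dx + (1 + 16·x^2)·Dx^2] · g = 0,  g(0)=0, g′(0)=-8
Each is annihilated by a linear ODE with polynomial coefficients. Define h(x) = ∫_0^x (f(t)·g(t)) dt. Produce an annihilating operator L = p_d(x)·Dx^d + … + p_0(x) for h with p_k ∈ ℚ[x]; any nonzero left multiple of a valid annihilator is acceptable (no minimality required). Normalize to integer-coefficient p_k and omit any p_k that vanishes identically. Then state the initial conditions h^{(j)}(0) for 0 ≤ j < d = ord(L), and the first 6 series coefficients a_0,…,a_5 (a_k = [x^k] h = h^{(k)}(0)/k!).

f: a_k = -3, -3/2, 3/8, -3/16, 15/128, -21/256, …
g: a_k = 0, -8, 0, 128/3, 0, -2048/5, …
L₀ := L_f ⊗_s L_g (sym. prod.), ord ≤ 2.
h=∫₀ˣh₀: take L = L₀·Dx.
L = (3 - 64·x - 16·x^2)·Dx + (-4 + 124·x + 192·x^2 + 64·x^3)·Dx^2 + (4 + 8·x + 68·x^2 + 128·x^3 + 64·x^4)·Dx^3  (order 3).
h: a_k = 0, 0, 12, 4, -131/4, -25/2, …
ICs: h(0) = 0, h′(0) = 0, h′′(0) = 24.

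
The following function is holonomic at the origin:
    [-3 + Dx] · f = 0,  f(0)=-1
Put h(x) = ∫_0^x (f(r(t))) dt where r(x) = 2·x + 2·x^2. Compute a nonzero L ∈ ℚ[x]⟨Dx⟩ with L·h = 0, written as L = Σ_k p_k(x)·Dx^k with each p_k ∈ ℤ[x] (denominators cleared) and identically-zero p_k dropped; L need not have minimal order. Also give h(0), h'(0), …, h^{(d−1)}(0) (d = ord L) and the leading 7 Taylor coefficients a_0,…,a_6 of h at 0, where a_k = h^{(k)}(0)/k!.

L = (-6 - 12·x)·Dx + Dx^2  (order 2).
h: a_k = 0, -1, -3, -8, -18, -36, -324/5, …
ICs: h(0) = 0, h′(0) = -1.

f: a_k = -1, -3, -9/2, -9/2, -27/8, -81/40, -81/80, …
Substitute x→r, Dx→(1/r')Dx; clear ⇒ L₀.
Integrate: L := L₀·Dx.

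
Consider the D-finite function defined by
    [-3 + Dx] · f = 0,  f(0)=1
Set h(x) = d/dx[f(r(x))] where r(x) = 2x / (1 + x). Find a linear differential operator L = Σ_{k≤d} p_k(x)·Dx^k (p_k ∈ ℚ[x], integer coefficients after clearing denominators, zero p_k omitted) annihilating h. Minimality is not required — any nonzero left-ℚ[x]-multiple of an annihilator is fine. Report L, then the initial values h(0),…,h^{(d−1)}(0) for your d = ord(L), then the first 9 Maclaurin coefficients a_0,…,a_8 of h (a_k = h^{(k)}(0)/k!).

f: a_k = 1, 3, 9/2, 9/2, 27/8, 81/40, 81/80, 243/560, 729/4480, …
L₀ from L_f via x↦r, Dx↦r'^{-1}Dx.
Derive L from L₀ (diff closure).
L = (4 - 2·x) + (-1 - 2·x - x^2)·Dx  (order 1).
h: a_k = 6, 24, 18, -24, -6, 144/5, -114/5, -96/35, 918/35, …
ICs: h(0) = 6.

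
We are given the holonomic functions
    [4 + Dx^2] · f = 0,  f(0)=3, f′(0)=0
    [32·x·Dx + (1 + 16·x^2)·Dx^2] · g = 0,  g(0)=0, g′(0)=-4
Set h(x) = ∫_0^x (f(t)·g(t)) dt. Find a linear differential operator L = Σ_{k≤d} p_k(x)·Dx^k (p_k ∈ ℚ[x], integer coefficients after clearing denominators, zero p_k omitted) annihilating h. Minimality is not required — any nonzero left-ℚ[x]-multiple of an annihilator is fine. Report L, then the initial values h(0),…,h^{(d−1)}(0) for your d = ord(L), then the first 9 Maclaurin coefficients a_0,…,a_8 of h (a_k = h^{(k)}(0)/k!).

f: a_k = 3, 0, -6, 0, 2, 0, -4/15, 0, 2/105, …
g: a_k = 0, -4, 0, 64/3, 0, -1024/5, 0, 16384/7, 0, …
Product ⇒ symmetric product L₀, ord ≤ 4.
∫: right-multiply L₀ by Dx.
L = (1360 + 60416·x^2 + 106496·x^4 + 262144·x^6 + 1048576·x^8)·Dx + (2304·x + 45056·x^3 + 196608·x^5 + 1048576·x^7)·Dx^2 + (360 + 15872·x^2 + 36864·x^4 + 131072·x^6 + 524288·x^8)·Dx^3 + (576·x + 11264·x^3 + 49152·x^5 + 262144·x^7)·Dx^4 + (5 + 192·x^2 + 2560·x^4 + 16384·x^6 + 65536·x^8)·Dx^5  (order 5).
h: a_k = 0, 0, -6, 0, 22, 0, -1876/15, 0, 108862/105, …
ICs: h(0) = 0, h′(0) = 0, h′′(0) = -12, h′′′(0) = 0, h′′′′(0) = 528.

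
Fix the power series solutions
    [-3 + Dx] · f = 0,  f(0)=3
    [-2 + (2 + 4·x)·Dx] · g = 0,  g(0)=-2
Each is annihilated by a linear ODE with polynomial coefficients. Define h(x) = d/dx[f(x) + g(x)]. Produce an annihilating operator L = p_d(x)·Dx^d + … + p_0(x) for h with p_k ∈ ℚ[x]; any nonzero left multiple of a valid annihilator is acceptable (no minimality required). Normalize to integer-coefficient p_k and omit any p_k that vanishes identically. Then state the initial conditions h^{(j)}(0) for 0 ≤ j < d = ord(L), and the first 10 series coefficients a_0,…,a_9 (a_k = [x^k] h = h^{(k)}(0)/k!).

L = (-9 - 9·x) + (-3 - 18·x - 18·x^2)·Dx + (2 + 7·x + 6·x^2)·Dx^2  (order 2).
h: a_k = 7, 29, 75/2, 91/2, 173/8, 1359/40, -1581/80, 32217/560, -443889/4480, 853037/4480, …
ICs: h(0) = 7, h′(0) = 29.

f: a_k = 3, 9, 27/2, 27/2, 81/8, 243/40, 243/80, 729/560, 2187/4480, 729/4480, …
g: a_k = -2, -2, 1, -1, 5/4, -7/4, 21/8, -33/8, 429/64, -715/64, …
f+g: L₀ = lclm(L_f,L_g), ord ≤ 1+1.
Derive L from L₀ (diff closure).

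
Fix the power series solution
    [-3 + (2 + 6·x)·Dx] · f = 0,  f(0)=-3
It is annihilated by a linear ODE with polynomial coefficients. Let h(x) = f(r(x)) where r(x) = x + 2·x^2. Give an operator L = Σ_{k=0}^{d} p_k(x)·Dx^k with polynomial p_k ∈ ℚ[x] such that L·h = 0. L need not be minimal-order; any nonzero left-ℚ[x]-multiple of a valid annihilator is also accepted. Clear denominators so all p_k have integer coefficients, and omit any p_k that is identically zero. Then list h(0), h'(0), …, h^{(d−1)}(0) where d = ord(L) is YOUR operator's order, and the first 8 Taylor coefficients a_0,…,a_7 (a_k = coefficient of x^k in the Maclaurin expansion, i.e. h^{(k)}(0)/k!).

f: a_k = -3, -9/2, 27/8, -81/16, 1215/128, -5103/256, 45927/1024, -216513/2048, …
Substitute x→r, Dx→(1/r')Dx; clear ⇒ L₀.
L = (-3 - 12·x) + (2 + 6·x + 12·x^2)·Dx  (order 1).
h: a_k = -3, -9/2, -45/8, 135/16, -945/128, -1215/256, 33615/1024, -125145/2048, …
ICs: h(0) = -3.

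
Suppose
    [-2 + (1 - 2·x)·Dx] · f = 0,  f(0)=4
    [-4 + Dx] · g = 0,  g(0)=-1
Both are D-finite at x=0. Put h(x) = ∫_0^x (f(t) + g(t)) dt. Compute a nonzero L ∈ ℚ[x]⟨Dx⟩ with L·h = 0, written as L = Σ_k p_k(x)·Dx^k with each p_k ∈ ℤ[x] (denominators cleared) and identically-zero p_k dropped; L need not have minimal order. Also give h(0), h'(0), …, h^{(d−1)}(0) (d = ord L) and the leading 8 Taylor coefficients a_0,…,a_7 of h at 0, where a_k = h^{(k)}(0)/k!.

f: a_k = 4, 8, 16, 32, 64, 128, 256, 512, …
g: a_k = -1, -4, -8, -32/3, -32/3, -128/15, -256/45, -1024/315, …
Sum ⇒ L₀ = lclm(L_f,L_g) in ℚ(x)⟨Dx⟩.
h=∫h₀ ⇒ L = L₀·Dx.
L = -32·x·Dx + (-4 + 32·x - 32·x^2)·Dx^2 + (1 - 6·x + 8·x^2)·Dx^3  (order 3).
h: a_k = 0, 3, 2, 8/3, 16/3, 32/3, 896/45, 11264/315, …
ICs: h(0) = 0, h′(0) = 3, h′′(0) = 4.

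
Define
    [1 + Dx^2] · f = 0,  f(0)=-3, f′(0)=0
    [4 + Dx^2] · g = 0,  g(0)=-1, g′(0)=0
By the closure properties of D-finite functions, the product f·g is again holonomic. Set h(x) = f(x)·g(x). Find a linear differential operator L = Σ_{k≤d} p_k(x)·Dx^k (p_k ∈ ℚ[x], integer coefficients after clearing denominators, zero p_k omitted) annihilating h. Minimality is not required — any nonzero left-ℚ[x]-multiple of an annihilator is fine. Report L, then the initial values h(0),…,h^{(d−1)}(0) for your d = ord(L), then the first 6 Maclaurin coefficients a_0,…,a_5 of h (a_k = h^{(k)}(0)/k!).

L = 9 + 10·Dx^2 + Dx^4  (order 4).
h: a_k = 3, 0, -15/2, 0, 41/8, 0, …
ICs: h(0) = 3, h′(0) = 0, h′′(0) = -15, h′′′(0) = 0.

f: a_k = -3, 0, 3/2, 0, -1/8, 0, …
g: a_k = -1, 0, 2, 0, -2/3, 0, …
f·g: L₀ = L_f ⊗_s L_g, ord ≤ 2·2.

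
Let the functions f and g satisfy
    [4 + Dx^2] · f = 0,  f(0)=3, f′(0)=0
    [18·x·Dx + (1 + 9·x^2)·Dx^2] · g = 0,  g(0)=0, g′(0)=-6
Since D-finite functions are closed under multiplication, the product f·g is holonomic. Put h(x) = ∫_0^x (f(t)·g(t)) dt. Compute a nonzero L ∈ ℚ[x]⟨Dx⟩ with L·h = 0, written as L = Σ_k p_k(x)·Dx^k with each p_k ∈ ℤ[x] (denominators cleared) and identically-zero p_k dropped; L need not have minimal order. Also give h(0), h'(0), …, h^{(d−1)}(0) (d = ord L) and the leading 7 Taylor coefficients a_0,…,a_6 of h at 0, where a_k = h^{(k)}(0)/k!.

f: a_k = 3, 0, -6, 0, 2, 0, -4/15, …
g: a_k = 0, -6, 0, 18, 0, -486/5, 0, …
Product ⇒ symmetric product L₀, ord ≤ 4.
Integrate: L := L₀·Dx.
L = (2080 + 50256·x^2 + 89424·x^4 + 186624·x^6 + 419904·x^8)·Dx + (3168·x + 38880·x^3 + 139968·x^5 + 419904·x^7)·Dx^2 + (572 + 13788·x^2 + 33048·x^4 + 93312·x^6 + 209952·x^8)·Dx^3 + (792·x + 9720·x^3 + 34992·x^5 + 104976·x^7)·Dx^4 + (13 + 306·x^2 + 2673·x^4 + 11664·x^6 + 26244·x^8)·Dx^5  (order 5).
h: a_k = 0, 0, -9, 0, 45/2, 0, -343/5, …
ICs: h(0) = 0, h′(0) = 0, h′′(0) = -18, h′′′(0) = 0, h′′′′(0) = 540.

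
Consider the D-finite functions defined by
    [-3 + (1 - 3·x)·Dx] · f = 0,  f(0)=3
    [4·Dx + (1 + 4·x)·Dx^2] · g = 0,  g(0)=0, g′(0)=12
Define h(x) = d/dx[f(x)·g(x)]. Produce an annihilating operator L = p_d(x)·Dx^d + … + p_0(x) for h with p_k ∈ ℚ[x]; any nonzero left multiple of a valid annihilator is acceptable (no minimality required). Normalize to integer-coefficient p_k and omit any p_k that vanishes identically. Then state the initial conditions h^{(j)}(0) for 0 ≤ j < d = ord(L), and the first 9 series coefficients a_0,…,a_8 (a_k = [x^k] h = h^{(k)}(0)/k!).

f: a_k = 3, 9, 27, 81, 243, 729, 2187, 6561, 19683, …
g: a_k = 0, 12, -24, 64, -192, 3072/5, -2048, 49152/7, -24576, …
L₀ := L_f ⊗_s L_g (sym. prod.), ord ≤ 2.
h₀' ⇒ L via d/dx closure of L₀.
L = 48 + (1 + 60·x)·Dx + (-1 - x + 12·x^2)·Dx^2  (order 2).
h: a_k = 36, 72, 900, 1296, 14076, 69048/5, 978948/5, 2850912/35, 92197188/35, …
ICs: h(0) = 36, h′(0) = 72.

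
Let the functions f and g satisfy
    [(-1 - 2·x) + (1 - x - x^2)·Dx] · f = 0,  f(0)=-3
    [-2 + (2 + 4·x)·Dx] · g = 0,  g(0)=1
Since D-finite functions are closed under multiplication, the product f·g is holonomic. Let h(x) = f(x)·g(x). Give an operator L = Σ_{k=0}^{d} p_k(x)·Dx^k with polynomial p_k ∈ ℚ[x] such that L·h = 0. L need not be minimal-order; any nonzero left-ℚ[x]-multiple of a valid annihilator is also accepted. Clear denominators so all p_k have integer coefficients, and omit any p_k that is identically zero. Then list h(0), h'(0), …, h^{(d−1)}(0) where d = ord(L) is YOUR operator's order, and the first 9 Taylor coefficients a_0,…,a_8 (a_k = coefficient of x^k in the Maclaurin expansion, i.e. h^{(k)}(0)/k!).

L = (2 + 3·x + 3·x^2) + (-1 - x + 3·x^2 + 2·x^3)·Dx  (order 1).
h: a_k = -3, -6, -15/2, -15, -165/8, -153/4, -879/16, -795/8, -18465/128, …
ICs: h(0) = -3.

f: a_k = -3, -3, -6, -9, -15, -24, -39, -63, -102, …
g: a_k = 1, 1, -1/2, 1/2, -5/8, 7/8, -21/16, 33/16, -429/128, …
Product ⇒ symmetric product L₀, ord ≤ 1.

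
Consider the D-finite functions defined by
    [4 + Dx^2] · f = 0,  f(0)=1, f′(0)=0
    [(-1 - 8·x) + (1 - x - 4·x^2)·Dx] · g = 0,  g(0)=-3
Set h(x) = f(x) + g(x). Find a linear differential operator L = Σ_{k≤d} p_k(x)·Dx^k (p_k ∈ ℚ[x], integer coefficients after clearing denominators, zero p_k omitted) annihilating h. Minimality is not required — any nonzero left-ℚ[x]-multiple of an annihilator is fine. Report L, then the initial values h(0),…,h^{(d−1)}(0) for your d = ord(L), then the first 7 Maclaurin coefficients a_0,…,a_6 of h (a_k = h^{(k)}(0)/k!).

L = (-116 - 1008·x - 968·x^2 - 2688·x^3 - 640·x^4 - 1024·x^5) + (28 + 4·x - 8·x^2 - 200·x^3 - 480·x^4 - 384·x^5 - 512·x^6)·Dx + (-29 - 252·x - 242·x^2 - 672·x^3 - 160·x^4 - 256·x^5)·Dx^2 + (7 + x - 2·x^2 - 50·x^3 - 120·x^4 - 96·x^5 - 128·x^6)·Dx^3  (order 3).
h: a_k = -2, -3, -17, -27, -259/3, -195, -24439/45, …
ICs: h(0) = -2, h′(0) = -3, h′′(0) = -34.

f: a_k = 1, 0, -2, 0, 2/3, 0, -4/45, …
g: a_k = -3, -3, -15, -27, -87, -195, -543, …
L₀ := lclm(L_f,L_g); ord L₀ ≤ 2+1.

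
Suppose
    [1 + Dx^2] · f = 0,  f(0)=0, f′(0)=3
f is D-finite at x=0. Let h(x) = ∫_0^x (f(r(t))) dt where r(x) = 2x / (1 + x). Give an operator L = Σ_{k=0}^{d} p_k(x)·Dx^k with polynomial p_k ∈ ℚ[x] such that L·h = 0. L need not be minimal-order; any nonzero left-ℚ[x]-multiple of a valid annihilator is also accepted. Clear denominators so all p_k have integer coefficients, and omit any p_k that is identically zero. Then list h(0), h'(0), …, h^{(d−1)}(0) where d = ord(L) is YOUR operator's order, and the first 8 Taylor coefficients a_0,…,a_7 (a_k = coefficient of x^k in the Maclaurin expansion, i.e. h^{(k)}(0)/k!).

L = 4·Dx + (2 + 6·x + 6·x^2 + 2·x^3)·Dx^2 + (1 + 4·x + 6·x^2 + 4·x^3 + x^4)·Dx^3  (order 3).
h: a_k = 0, 0, 3, -2, 1/2, 6/5, -43/15, 30/7, …
ICs: h(0) = 0, h′(0) = 0, h′′(0) = 6.

f: a_k = 0, 3, 0, -1/2, 0, 1/40, 0, -1/1680, …
Change of var in L_f (x↦r) gives L₀.
Integrate: L := L₀·Dx.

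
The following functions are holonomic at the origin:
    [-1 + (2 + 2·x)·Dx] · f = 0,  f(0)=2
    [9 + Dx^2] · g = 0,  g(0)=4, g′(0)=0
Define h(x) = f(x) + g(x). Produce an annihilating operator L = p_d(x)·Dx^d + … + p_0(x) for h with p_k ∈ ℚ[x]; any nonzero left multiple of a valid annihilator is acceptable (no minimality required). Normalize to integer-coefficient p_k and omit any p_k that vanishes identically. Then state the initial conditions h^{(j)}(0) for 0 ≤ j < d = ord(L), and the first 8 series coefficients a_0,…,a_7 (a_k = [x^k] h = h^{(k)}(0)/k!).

L = (-351 - 648·x - 324·x^2) + (630 + 1926·x + 1944·x^2 + 648·x^3)·Dx + (-39 - 72·x - 36·x^2)·Dx^2 + (70 + 214·x + 216·x^2 + 72·x^3)·Dx^3  (order 3).
h: a_k = 6, 1, -73/4, 1/8, 859/64, 7/128, -10473/2560, 33/1024, …
ICs: h(0) = 6, h′(0) = 1, h′′(0) = -73/2.

f: a_k = 2, 1, -1/4, 1/8, -5/64, 7/128, -21/512, 33/1024, …
g: a_k = 4, 0, -18, 0, 27/2, 0, -81/20, 0, …
Sum ⇒ L₀ = lclm(L_f,L_g) in ℚ(x)⟨Dx⟩.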